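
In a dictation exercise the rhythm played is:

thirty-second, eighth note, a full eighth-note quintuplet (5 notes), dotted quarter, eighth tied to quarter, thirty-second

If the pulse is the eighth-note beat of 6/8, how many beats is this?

One eighth-note beat = 4 thirty-second notes.
Convert each value to thirty-second notes: thirty-second = 1; eighth note = 4; a full eighth-note quintuplet (5 notes) (five quintuplet eighths span one half) = 16; dotted quarter = 12; eighth tied to quarter (eighth + quarter) = 12; thirty-second = 1.
Sum: 1 + 4 + 16 + 12 + 12 + 1 = 46.
46 ÷ 4 = 11.5 beats.

11.5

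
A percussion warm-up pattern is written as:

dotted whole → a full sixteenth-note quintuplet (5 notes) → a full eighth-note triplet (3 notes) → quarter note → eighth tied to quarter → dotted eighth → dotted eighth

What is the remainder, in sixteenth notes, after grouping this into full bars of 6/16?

0

One bar of 6/16 = 6 sixteenth notes.
Each duration in sixteenth notes: dotted whole = 24; a full sixteenth-note quintuplet (5 notes) (five quintuplet sixteenths span one quarter) = 4; a full eighth-note triplet (3 notes) (three triplet eighths span one quarter) = 4; quarter note = 4; eighth tied to quarter (eighth + quarter) = 6; dotted eighth = 3; dotted eighth = 3.
Sum: 24 + 4 + 4 + 4 + 6 + 3 + 3 = 48.
48 ÷ 6 = 8 complete bars with 0 sixteenth notes remaining.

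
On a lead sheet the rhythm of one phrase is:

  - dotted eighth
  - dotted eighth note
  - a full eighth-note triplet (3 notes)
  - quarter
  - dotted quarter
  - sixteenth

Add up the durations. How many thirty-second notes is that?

Convert each value to thirty-second notes: dotted eighth = 6; dotted eighth note = 6; a full eighth-note triplet (3 notes) (three triplet eighths span one quarter) = 8; quarter = 8; dotted quarter = 12; sixteenth = 2.
Sum: 6 + 6 + 8 + 8 + 12 + 2 = 42 thirty-second notes.

42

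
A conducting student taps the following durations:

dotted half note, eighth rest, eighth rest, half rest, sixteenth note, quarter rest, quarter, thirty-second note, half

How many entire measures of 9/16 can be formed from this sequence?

4

One bar of 9/16 = 18 thirty-second notes.
In thirty-second notes: dotted half note = 24; eighth rest = 4; eighth rest = 4; half rest = 16; sixteenth note = 2; quarter rest = 8; quarter = 8; thirty-second note = 1; half = 16.
Adding: 24 + 4 + 4 + 16 + 2 + 8 + 8 + 1 + 16 = 83.
83 ÷ 18 = 4 complete bars with 11 left over.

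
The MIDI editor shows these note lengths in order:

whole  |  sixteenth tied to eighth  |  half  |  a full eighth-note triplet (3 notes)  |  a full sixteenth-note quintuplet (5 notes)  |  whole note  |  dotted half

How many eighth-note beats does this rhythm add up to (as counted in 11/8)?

31.5

One eighth-note beat = 2 sixteenth notes.
Convert each value to sixteenth notes: whole = 16; sixteenth tied to eighth (sixteenth + eighth) = 3; half = 8; a full eighth-note triplet (3 notes) (three triplet eighths span one quarter) = 4; a full sixteenth-note quintuplet (5 notes) (five quintuplet sixteenths span one quarter) = 4; whole note = 16; dotted half = 12.
Total: 16 + 3 + 8 + 4 + 4 + 16 + 12 = 63.
63 ÷ 2 = 31.5 beats.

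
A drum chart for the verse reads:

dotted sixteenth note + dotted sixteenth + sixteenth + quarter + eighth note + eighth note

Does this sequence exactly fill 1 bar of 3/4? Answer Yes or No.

One bar of 3/4 = 24 thirty-second notes.
Convert each value to thirty-second notes: dotted sixteenth note = 3; dotted sixteenth = 3; sixteenth = 2; quarter = 8; eighth note = 4; eighth note = 4.
Adding: 3 + 3 + 2 + 8 + 4 + 4 = 24.
24 equals 24, so the answer is Yes.

Yes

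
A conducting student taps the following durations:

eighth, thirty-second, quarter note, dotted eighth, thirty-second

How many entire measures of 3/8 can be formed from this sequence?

One bar of 3/8 = 12 thirty-second notes.
Working in thirty-second notes: eighth = 4; thirty-second = 1; quarter note = 8; dotted eighth = 6; thirty-second = 1.
Total: 4 + 1 + 8 + 6 + 1 = 20.
20 ÷ 12 = 1 complete bar with 8 left over.

1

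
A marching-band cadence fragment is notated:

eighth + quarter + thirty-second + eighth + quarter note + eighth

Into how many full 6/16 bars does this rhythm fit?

2

One bar of 6/16 = 12 thirty-second notes.
Convert each value to thirty-second notes: eighth = 4; quarter = 8; thirty-second = 1; eighth = 4; quarter note = 8; eighth = 4.
Sum: 4 + 8 + 1 + 4 + 8 + 4 = 29.
29 ÷ 12 = 2 complete bars with 5 left over.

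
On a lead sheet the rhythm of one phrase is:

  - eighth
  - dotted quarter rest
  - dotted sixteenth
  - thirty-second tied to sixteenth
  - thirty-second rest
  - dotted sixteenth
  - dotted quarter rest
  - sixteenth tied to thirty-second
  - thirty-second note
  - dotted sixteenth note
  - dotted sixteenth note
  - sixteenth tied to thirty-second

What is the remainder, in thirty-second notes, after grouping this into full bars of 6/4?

One bar of 6/4 = 48 thirty-second notes.
Each duration in thirty-second notes: eighth = 4; dotted quarter rest = 12; dotted sixteenth = 3; thirty-second tied to sixteenth (thirty-second + sixteenth) = 3; thirty-second rest = 1; dotted sixteenth = 3; dotted quarter rest = 12; sixteenth tied to thirty-second (sixteenth + thirty-second) = 3; thirty-second note = 1; dotted sixteenth note = 3; dotted sixteenth note = 3; sixteenth tied to thirty-second (sixteenth + thirty-second) = 3.
Adding: 4 + 12 + 3 + 3 + 1 + 3 + 12 + 3 + 1 + 3 + 3 + 3 = 51.
51 ÷ 48 = 1 complete bar with 3 thirty-second notes remaining.

3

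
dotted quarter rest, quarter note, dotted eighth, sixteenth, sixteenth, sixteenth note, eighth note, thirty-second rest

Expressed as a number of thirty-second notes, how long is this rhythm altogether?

37

Each duration in thirty-second notes: dotted quarter rest = 12; quarter note = 8; dotted eighth = 6; sixteenth = 2; sixteenth = 2; sixteenth note = 2; eighth note = 4; thirty-second rest = 1.
Altogether 12 + 8 + 6 + 2 + 2 + 2 + 4 + 1 = 37 thirty-second notes.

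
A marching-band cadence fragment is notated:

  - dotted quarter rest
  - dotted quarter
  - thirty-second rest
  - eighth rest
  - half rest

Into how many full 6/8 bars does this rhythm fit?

1

One bar of 6/8 = 24 thirty-second notes.
Each duration in thirty-second notes: dotted quarter rest = 12; dotted quarter = 12; thirty-second rest = 1; eighth rest = 4; half rest = 16.
Adding: 12 + 12 + 1 + 4 + 16 = 45.
45 ÷ 24 = 1 complete bar with 21 left over.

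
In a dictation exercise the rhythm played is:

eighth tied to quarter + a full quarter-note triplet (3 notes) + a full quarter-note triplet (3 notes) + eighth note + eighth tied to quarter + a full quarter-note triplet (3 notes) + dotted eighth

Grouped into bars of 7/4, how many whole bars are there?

1

One bar of 7/4 = 28 sixteenth notes.
Express everything in sixteenth notes: eighth tied to quarter (eighth + quarter) = 6; a full quarter-note triplet (3 notes) (three triplet quarters span one half) = 8; a full quarter-note triplet (3 notes) (three triplet quarters span one half) = 8; eighth note = 2; eighth tied to quarter (eighth + quarter) = 6; a full quarter-note triplet (3 notes) (three triplet quarters span one half) = 8; dotted eighth = 3.
Altogether 6 + 8 + 8 + 2 + 6 + 8 + 3 = 41.
41 ÷ 28 = 1 complete bar with 13 left over.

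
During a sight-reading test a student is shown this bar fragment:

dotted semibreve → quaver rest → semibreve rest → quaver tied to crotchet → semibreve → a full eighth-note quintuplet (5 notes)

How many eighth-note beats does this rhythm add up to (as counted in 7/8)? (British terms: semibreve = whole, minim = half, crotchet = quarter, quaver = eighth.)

One eighth-note beat = 2 sixteenth notes.
Convert each value to sixteenth notes: dotted semibreve = 24; quaver rest = 2; semibreve rest = 16; quaver tied to crotchet (quaver + crotchet) = 6; semibreve = 16; a full eighth-note quintuplet (5 notes) (five quintuplet eighths span one half) = 8.
Sum: 24 + 2 + 16 + 6 + 16 + 8 = 72.
72 ÷ 2 = 36 beats.

36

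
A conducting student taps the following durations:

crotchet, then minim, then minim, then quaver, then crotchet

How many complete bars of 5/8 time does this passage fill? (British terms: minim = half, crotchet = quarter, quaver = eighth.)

One bar of 5/8 = 5 eighth notes.
Each duration in eighth notes: crotchet = 2; minim = 4; minim = 4; quaver = 1; crotchet = 2.
Total: 2 + 4 + 4 + 1 + 2 = 13.
13 ÷ 5 = 2 complete bars with 3 left over.

2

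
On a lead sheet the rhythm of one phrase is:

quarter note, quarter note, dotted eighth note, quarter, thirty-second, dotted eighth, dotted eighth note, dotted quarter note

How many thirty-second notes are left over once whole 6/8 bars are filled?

7

One bar of 6/8 = 24 thirty-second notes.
Working in thirty-second notes: quarter note = 8; quarter note = 8; dotted eighth note = 6; quarter = 8; thirty-second = 1; dotted eighth = 6; dotted eighth note = 6; dotted quarter note = 12.
Sum: 8 + 8 + 6 + 8 + 1 + 6 + 6 + 12 = 55.
55 ÷ 24 = 2 complete bars with 7 thirty-second notes remaining.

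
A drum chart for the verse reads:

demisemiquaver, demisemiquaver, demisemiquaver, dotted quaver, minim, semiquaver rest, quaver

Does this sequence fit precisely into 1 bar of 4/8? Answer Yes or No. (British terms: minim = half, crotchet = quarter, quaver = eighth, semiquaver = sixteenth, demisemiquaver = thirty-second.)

One bar of 4/8 = 16 thirty-second notes.
Convert each value to thirty-second notes: demisemiquaver = 1; demisemiquaver = 1; demisemiquaver = 1; dotted quaver = 6; minim = 16; semiquaver rest = 2; quaver = 4.
Altogether 1 + 1 + 1 + 6 + 16 + 2 + 4 = 31.
31 exceeds 16, so the answer is No.

No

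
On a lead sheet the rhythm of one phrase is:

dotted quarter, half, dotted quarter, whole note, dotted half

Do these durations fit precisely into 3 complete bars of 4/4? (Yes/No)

Yes

One bar of 4/4 = 8 eighth notes, so 3 bars = 24.
Each duration in eighth notes: dotted quarter = 3; half = 4; dotted quarter = 3; whole note = 8; dotted half = 6.
Total: 3 + 4 + 3 + 8 + 6 = 24.
24 equals 24, so the answer is Yes.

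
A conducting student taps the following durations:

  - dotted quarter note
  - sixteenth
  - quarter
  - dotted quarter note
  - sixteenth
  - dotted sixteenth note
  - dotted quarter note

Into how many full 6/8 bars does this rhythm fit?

One bar of 6/8 = 24 thirty-second notes.
Convert each value to thirty-second notes: dotted quarter note = 12; sixteenth = 2; quarter = 8; dotted quarter note = 12; sixteenth = 2; dotted sixteenth note = 3; dotted quarter note = 12.
Altogether 12 + 2 + 8 + 12 + 2 + 3 + 12 = 51.
51 ÷ 24 = 2 complete bars with 3 left over.

2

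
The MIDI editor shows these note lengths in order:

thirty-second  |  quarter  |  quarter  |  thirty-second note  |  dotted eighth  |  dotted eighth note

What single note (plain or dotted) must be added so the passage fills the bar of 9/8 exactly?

The bar of 9/8 = 36 thirty-second notes.
Convert each value to thirty-second notes: thirty-second = 1; quarter = 8; quarter = 8; thirty-second note = 1; dotted eighth = 6; dotted eighth note = 6.
Altogether 1 + 8 + 8 + 1 + 6 + 6 = 30.
Remaining: 36 − 30 = 6 thirty-second notes, which is a dotted eighth note.

dotted eighth note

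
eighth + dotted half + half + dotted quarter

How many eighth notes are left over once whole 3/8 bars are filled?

One bar of 3/8 = 3 eighth notes.
Working in eighth notes: eighth = 1; dotted half = 6; half = 4; dotted quarter = 3.
Altogether 1 + 6 + 4 + 3 = 14.
14 ÷ 3 = 4 complete bars with 2 eighth notes remaining.

2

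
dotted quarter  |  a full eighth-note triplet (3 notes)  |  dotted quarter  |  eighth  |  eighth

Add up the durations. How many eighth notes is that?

10

In eighth notes: dotted quarter = 3; a full eighth-note triplet (3 notes) (three triplet eighths span one quarter) = 2; dotted quarter = 3; eighth = 1; eighth = 1.
Altogether 3 + 2 + 3 + 1 + 1 = 10 eighth notes.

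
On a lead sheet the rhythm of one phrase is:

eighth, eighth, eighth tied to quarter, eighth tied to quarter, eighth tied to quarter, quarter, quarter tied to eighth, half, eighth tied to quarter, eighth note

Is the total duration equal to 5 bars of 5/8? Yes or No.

One bar of 5/8 = 5 eighth notes, so 5 bars = 25.
Working in eighth notes: eighth = 1; eighth = 1; eighth tied to quarter (eighth + quarter) = 3; eighth tied to quarter (eighth + quarter) = 3; eighth tied to quarter (eighth + quarter) = 3; quarter = 2; quarter tied to eighth (quarter + eighth) = 3; half = 4; eighth tied to quarter (eighth + quarter) = 3; eighth note = 1.
Sum: 1 + 1 + 3 + 3 + 3 + 2 + 3 + 4 + 3 + 1 = 24.
24 falls short of 25, so the answer is No.

No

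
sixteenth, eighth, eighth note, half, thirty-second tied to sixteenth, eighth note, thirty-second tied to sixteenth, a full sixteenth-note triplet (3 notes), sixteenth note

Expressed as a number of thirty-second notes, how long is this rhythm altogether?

42

Express everything in thirty-second notes: sixteenth = 2; eighth = 4; eighth note = 4; half = 16; thirty-second tied to sixteenth (thirty-second + sixteenth) = 3; eighth note = 4; thirty-second tied to sixteenth (thirty-second + sixteenth) = 3; a full sixteenth-note triplet (3 notes) (three triplet sixteenths span one eighth) = 4; sixteenth note = 2.
Total: 2 + 4 + 4 + 16 + 3 + 4 + 3 + 4 + 2 = 42 thirty-second notes.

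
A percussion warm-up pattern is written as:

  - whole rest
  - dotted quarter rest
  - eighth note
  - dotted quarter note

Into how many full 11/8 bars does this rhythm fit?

One bar of 11/8 = 11 eighth notes.
Working in eighth notes: whole rest = 8; dotted quarter rest = 3; eighth note = 1; dotted quarter note = 3.
Total: 8 + 3 + 1 + 3 = 15.
15 ÷ 11 = 1 complete bar with 4 left over.

1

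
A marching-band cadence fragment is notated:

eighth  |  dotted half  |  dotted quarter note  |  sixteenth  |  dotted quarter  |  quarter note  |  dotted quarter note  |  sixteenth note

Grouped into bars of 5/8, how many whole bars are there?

One bar of 5/8 = 10 sixteenth notes.
Convert each value to sixteenth notes: eighth = 2; dotted half = 12; dotted quarter note = 6; sixteenth = 1; dotted quarter = 6; quarter note = 4; dotted quarter note = 6; sixteenth note = 1.
Adding: 2 + 12 + 6 + 1 + 6 + 4 + 6 + 1 = 38.
38 ÷ 10 = 3 complete bars with 8 left over.

3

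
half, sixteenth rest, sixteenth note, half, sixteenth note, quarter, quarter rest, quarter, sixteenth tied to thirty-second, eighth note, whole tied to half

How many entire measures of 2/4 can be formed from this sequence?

One bar of 2/4 = 16 thirty-second notes.
Working in thirty-second notes: half = 16; sixteenth rest = 2; sixteenth note = 2; half = 16; sixteenth note = 2; quarter = 8; quarter rest = 8; quarter = 8; sixteenth tied to thirty-second (sixteenth + thirty-second) = 3; eighth note = 4; whole tied to half (whole + half) = 48.
Sum: 16 + 2 + 2 + 16 + 2 + 8 + 8 + 8 + 3 + 4 + 48 = 117.
117 ÷ 16 = 7 complete bars with 5 left over.

7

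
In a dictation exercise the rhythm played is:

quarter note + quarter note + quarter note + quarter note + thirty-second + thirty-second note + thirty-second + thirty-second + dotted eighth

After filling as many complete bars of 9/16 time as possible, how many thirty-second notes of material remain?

One bar of 9/16 = 18 thirty-second notes.
Express everything in thirty-second notes: quarter note = 8; quarter note = 8; quarter note = 8; quarter note = 8; thirty-second = 1; thirty-second note = 1; thirty-second = 1; thirty-second = 1; dotted eighth = 6.
Adding: 8 + 8 + 8 + 8 + 1 + 1 + 1 + 1 + 6 = 42.
42 ÷ 18 = 2 complete bars with 6 thirty-second notes remaining.

6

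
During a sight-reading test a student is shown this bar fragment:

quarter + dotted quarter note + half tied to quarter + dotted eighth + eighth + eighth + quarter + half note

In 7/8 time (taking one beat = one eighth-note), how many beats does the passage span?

20.5

One eighth-note beat = 2 sixteenth notes.
Convert each value to sixteenth notes: quarter = 4; dotted quarter note = 6; half tied to quarter (half + quarter) = 12; dotted eighth = 3; eighth = 2; eighth = 2; quarter = 4; half note = 8.
Total: 4 + 6 + 12 + 3 + 2 + 2 + 4 + 8 = 41.
41 ÷ 2 = 20.5 beats.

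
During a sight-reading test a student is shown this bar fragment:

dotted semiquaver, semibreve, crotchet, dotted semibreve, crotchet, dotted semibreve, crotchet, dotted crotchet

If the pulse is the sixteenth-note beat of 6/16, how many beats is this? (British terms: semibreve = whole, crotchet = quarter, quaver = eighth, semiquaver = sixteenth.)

One sixteenth-note beat = 2 thirty-second notes.
Express everything in thirty-second notes: dotted semiquaver = 3; semibreve = 32; crotchet = 8; dotted semibreve = 48; crotchet = 8; dotted semibreve = 48; crotchet = 8; dotted crotchet = 12.
Sum: 3 + 32 + 8 + 48 + 8 + 48 + 8 + 12 = 167.
167 ÷ 2 = 83.5 beats.

83.5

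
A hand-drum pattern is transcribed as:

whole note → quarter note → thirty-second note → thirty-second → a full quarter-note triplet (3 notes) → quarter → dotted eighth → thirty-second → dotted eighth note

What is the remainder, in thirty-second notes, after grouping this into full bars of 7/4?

One bar of 7/4 = 56 thirty-second notes.
In thirty-second notes: whole note = 32; quarter note = 8; thirty-second note = 1; thirty-second = 1; a full quarter-note triplet (3 notes) (three triplet quarters span one half) = 16; quarter = 8; dotted eighth = 6; thirty-second = 1; dotted eighth note = 6.
Sum: 32 + 8 + 1 + 1 + 16 + 8 + 6 + 1 + 6 = 79.
79 ÷ 56 = 1 complete bar with 23 thirty-second notes remaining.

23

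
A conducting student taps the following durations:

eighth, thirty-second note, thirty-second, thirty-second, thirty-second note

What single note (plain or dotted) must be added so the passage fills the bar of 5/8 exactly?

dotted quarter note

The bar of 5/8 = 20 thirty-second notes.
Convert each value to thirty-second notes: eighth = 4; thirty-second note = 1; thirty-second = 1; thirty-second = 1; thirty-second note = 1.
Total: 4 + 1 + 1 + 1 + 1 = 8.
Remaining: 20 − 8 = 12 thirty-second notes, which is a dotted quarter note.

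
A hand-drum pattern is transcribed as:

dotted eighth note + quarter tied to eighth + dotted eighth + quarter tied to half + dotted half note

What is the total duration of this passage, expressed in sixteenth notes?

Working in sixteenth notes: dotted eighth note = 3; quarter tied to eighth (quarter + eighth) = 6; dotted eighth = 3; quarter tied to half (quarter + half) = 12; dotted half note = 12.
Total: 3 + 6 + 3 + 12 + 12 = 36 sixteenth notes.

36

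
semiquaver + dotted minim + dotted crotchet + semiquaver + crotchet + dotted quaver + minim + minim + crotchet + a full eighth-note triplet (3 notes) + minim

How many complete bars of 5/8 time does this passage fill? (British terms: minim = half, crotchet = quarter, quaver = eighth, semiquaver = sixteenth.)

One bar of 5/8 = 10 sixteenth notes.
Express everything in sixteenth notes: semiquaver = 1; dotted minim = 12; dotted crotchet = 6; semiquaver = 1; crotchet = 4; dotted quaver = 3; minim = 8; minim = 8; crotchet = 4; a full eighth-note triplet (3 notes) (three triplet eighths span one quarter) = 4; minim = 8.
Total: 1 + 12 + 6 + 1 + 4 + 3 + 8 + 8 + 4 + 4 + 8 = 59.
59 ÷ 10 = 5 complete bars with 9 left over.

5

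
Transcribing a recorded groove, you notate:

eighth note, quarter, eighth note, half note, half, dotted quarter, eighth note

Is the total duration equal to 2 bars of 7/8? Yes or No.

No

One bar of 7/8 = 7 eighth notes, so 2 bars = 14.
Convert each value to eighth notes: eighth note = 1; quarter = 2; eighth note = 1; half note = 4; half = 4; dotted quarter = 3; eighth note = 1.
Altogether 1 + 2 + 1 + 4 + 4 + 3 + 1 = 16.
16 exceeds 14, so the answer is No.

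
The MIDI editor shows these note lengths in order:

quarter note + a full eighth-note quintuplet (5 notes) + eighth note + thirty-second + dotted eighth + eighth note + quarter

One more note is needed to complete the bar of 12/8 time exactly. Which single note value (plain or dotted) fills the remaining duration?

The bar of 12/8 = 48 thirty-second notes.
Working in thirty-second notes: quarter note = 8; a full eighth-note quintuplet (5 notes) (five quintuplet eighths span one half) = 16; eighth note = 4; thirty-second = 1; dotted eighth = 6; eighth note = 4; quarter = 8.
Total: 8 + 16 + 4 + 1 + 6 + 4 + 8 = 47.
Remaining: 48 − 47 = 1 thirty-second note, which is a thirty-second note.

thirty-second note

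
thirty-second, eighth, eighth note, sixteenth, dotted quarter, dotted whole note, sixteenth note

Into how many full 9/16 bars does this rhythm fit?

4

One bar of 9/16 = 18 thirty-second notes.
Convert each value to thirty-second notes: thirty-second = 1; eighth = 4; eighth note = 4; sixteenth = 2; dotted quarter = 12; dotted whole note = 48; sixteenth note = 2.
Adding: 1 + 4 + 4 + 2 + 12 + 48 + 2 = 73.
73 ÷ 18 = 4 complete bars with 1 left over.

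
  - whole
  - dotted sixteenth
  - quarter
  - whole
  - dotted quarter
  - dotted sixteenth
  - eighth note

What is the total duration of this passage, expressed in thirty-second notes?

Convert each value to thirty-second notes: whole = 32; dotted sixteenth = 3; quarter = 8; whole = 32; dotted quarter = 12; dotted sixteenth = 3; eighth note = 4.
Adding: 32 + 3 + 8 + 32 + 12 + 3 + 4 = 94 thirty-second notes.

94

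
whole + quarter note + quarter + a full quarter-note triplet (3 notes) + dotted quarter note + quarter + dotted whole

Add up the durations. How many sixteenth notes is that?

In sixteenth notes: whole = 16; quarter note = 4; quarter = 4; a full quarter-note triplet (3 notes) (three triplet quarters span one half) = 8; dotted quarter note = 6; quarter = 4; dotted whole = 24.
Sum: 16 + 4 + 4 + 8 + 6 + 4 + 24 = 66 sixteenth notes.

66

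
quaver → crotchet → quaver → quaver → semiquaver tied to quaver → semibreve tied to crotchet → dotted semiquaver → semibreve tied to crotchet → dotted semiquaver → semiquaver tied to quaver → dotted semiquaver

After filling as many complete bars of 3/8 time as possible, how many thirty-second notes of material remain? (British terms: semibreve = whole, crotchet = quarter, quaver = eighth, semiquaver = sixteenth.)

One bar of 3/8 = 12 thirty-second notes.
Working in thirty-second notes: quaver = 4; crotchet = 8; quaver = 4; quaver = 4; semiquaver tied to quaver (semiquaver + quaver) = 6; semibreve tied to crotchet (semibreve + crotchet) = 40; dotted semiquaver = 3; semibreve tied to crotchet (semibreve + crotchet) = 40; dotted semiquaver = 3; semiquaver tied to quaver (semiquaver + quaver) = 6; dotted semiquaver = 3.
Adding: 4 + 8 + 4 + 4 + 6 + 40 + 3 + 40 + 3 + 6 + 3 = 121.
121 ÷ 12 = 10 complete bars with 1 thirty-second note remaining.

1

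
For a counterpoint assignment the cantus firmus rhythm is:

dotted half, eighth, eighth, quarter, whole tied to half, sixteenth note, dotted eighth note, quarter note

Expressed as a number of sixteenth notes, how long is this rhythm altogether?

Each duration in sixteenth notes: dotted half = 12; eighth = 2; eighth = 2; quarter = 4; whole tied to half (whole + half) = 24; sixteenth note = 1; dotted eighth note = 3; quarter note = 4.
Adding: 12 + 2 + 2 + 4 + 24 + 1 + 3 + 4 = 52 sixteenth notes.

52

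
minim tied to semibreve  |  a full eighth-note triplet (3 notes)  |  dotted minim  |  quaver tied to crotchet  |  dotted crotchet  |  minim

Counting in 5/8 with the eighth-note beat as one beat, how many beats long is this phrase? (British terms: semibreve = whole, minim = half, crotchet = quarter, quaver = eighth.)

One eighth-note beat = 2 sixteenth notes.
Convert each value to sixteenth notes: minim tied to semibreve (minim + semibreve) = 24; a full eighth-note triplet (3 notes) (three triplet eighths span one quarter) = 4; dotted minim = 12; quaver tied to crotchet (quaver + crotchet) = 6; dotted crotchet = 6; minim = 8.
Altogether 24 + 4 + 12 + 6 + 6 + 8 = 60.
60 ÷ 2 = 30 beats.

30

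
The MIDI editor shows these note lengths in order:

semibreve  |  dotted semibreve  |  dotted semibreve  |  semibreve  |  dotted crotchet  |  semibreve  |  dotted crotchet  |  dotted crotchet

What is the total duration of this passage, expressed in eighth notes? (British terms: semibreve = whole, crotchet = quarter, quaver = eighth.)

In eighth notes: semibreve = 8; dotted semibreve = 12; dotted semibreve = 12; semibreve = 8; dotted crotchet = 3; semibreve = 8; dotted crotchet = 3; dotted crotchet = 3.
Adding: 8 + 12 + 12 + 8 + 3 + 8 + 3 + 3 = 57 eighth notes.

57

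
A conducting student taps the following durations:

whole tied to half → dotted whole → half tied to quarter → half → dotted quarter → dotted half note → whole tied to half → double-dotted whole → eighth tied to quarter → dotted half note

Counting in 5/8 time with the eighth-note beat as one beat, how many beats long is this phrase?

78

One eighth-note beat = 2 sixteenth notes.
In sixteenth notes: whole tied to half (whole + half) = 24; dotted whole = 24; half tied to quarter (half + quarter) = 12; half = 8; dotted quarter = 6; dotted half note = 12; whole tied to half (whole + half) = 24; double-dotted whole = 28; eighth tied to quarter (eighth + quarter) = 6; dotted half note = 12.
Total: 24 + 24 + 12 + 8 + 6 + 12 + 24 + 28 + 6 + 12 = 156.
156 ÷ 2 = 78 beats.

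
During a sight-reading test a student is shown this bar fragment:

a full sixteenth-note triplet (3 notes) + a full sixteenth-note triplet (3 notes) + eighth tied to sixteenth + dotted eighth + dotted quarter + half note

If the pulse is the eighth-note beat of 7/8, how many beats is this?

One eighth-note beat = 2 sixteenth notes.
Convert each value to sixteenth notes: a full sixteenth-note triplet (3 notes) (three triplet sixteenths span one eighth) = 2; a full sixteenth-note triplet (3 notes) (three triplet sixteenths span one eighth) = 2; eighth tied to sixteenth (eighth + sixteenth) = 3; dotted eighth = 3; dotted quarter = 6; half note = 8.
Total: 2 + 2 + 3 + 3 + 6 + 8 = 24.
24 ÷ 2 = 12 beats.

12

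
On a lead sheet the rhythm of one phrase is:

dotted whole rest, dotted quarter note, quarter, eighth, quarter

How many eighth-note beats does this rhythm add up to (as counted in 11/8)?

One eighth-note beat = 2 sixteenth notes.
Convert each value to sixteenth notes: dotted whole rest = 24; dotted quarter note = 6; quarter = 4; eighth = 2; quarter = 4.
Adding: 24 + 6 + 4 + 2 + 4 = 40.
40 ÷ 2 = 20 beats.

20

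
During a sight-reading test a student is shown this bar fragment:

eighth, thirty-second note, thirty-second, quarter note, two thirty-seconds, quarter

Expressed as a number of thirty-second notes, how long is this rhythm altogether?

24

Each duration in thirty-second notes: eighth = 4; thirty-second note = 1; thirty-second = 1; quarter note = 8; thirty-second = 1; thirty-second = 1; quarter = 8.
Sum: 4 + 1 + 1 + 8 + 1 + 1 + 8 = 24 thirty-second notes.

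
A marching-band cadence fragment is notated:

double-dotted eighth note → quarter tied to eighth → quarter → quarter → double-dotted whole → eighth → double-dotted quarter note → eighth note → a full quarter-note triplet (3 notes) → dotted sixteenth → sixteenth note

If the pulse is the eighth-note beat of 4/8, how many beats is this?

One eighth-note beat = 4 thirty-second notes.
Convert each value to thirty-second notes: double-dotted eighth note = 7; quarter tied to eighth (quarter + eighth) = 12; quarter = 8; quarter = 8; double-dotted whole = 56; eighth = 4; double-dotted quarter note = 14; eighth note = 4; a full quarter-note triplet (3 notes) (three triplet quarters span one half) = 16; dotted sixteenth = 3; sixteenth note = 2.
Altogether 7 + 12 + 8 + 8 + 56 + 4 + 14 + 4 + 16 + 3 + 2 = 134.
134 ÷ 4 = 33.5 beats.

33.5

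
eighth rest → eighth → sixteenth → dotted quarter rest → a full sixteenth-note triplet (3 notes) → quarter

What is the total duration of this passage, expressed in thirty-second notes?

Express everything in thirty-second notes: eighth rest = 4; eighth = 4; sixteenth = 2; dotted quarter rest = 12; a full sixteenth-note triplet (3 notes) (three triplet sixteenths span one eighth) = 4; quarter = 8.
Altogether 4 + 4 + 2 + 12 + 4 + 8 = 34 thirty-second notes.

34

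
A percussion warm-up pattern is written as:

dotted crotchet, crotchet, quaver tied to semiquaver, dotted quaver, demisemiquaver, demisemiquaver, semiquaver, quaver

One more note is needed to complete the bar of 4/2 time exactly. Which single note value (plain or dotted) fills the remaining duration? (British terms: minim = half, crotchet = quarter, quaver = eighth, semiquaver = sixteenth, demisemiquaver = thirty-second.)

The bar of 4/2 = 64 thirty-second notes.
Express everything in thirty-second notes: dotted crotchet = 12; crotchet = 8; quaver tied to semiquaver (quaver + semiquaver) = 6; dotted quaver = 6; demisemiquaver = 1; demisemiquaver = 1; semiquaver = 2; quaver = 4.
Altogether 12 + 8 + 6 + 6 + 1 + 1 + 2 + 4 = 40.
Remaining: 64 − 40 = 24 thirty-second notes, which is a dotted half note.

dotted half note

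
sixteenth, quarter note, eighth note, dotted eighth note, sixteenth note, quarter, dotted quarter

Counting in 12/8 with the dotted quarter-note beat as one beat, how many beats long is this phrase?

3.5

One dotted quarter-note beat = 6 sixteenth notes.
In sixteenth notes: sixteenth = 1; quarter note = 4; eighth note = 2; dotted eighth note = 3; sixteenth note = 1; quarter = 4; dotted quarter = 6.
Total: 1 + 4 + 2 + 3 + 1 + 4 + 6 = 21.
21 ÷ 6 = 3.5 beats.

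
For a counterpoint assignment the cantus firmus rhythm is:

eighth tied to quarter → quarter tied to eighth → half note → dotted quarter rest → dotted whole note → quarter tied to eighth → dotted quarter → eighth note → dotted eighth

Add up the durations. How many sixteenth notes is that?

In sixteenth notes: eighth tied to quarter (eighth + quarter) = 6; quarter tied to eighth (quarter + eighth) = 6; half note = 8; dotted quarter rest = 6; dotted whole note = 24; quarter tied to eighth (quarter + eighth) = 6; dotted quarter = 6; eighth note = 2; dotted eighth = 3.
Altogether 6 + 6 + 8 + 6 + 24 + 6 + 6 + 2 + 3 = 67 sixteenth notes.

67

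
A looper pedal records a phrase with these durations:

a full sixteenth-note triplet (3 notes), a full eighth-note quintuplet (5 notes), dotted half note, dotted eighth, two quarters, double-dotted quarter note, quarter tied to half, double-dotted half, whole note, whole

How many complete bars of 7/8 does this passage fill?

7

One bar of 7/8 = 14 sixteenth notes.
Working in sixteenth notes: a full sixteenth-note triplet (3 notes) (three triplet sixteenths span one eighth) = 2; a full eighth-note quintuplet (5 notes) (five quintuplet eighths span one half) = 8; dotted half note = 12; dotted eighth = 3; quarter = 4; quarter = 4; double-dotted quarter note = 7; quarter tied to half (quarter + half) = 12; double-dotted half = 14; whole note = 16; whole = 16.
Altogether 2 + 8 + 12 + 3 + 4 + 4 + 7 + 12 + 14 + 16 + 16 = 98.
98 ÷ 14 = 7 complete bars with 0 left over.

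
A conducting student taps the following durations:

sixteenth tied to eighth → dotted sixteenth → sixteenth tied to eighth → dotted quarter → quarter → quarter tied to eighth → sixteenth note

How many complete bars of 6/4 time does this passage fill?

1

One bar of 6/4 = 48 thirty-second notes.
Each duration in thirty-second notes: sixteenth tied to eighth (sixteenth + eighth) = 6; dotted sixteenth = 3; sixteenth tied to eighth (sixteenth + eighth) = 6; dotted quarter = 12; quarter = 8; quarter tied to eighth (quarter + eighth) = 12; sixteenth note = 2.
Altogether 6 + 3 + 6 + 12 + 8 + 12 + 2 = 49.
49 ÷ 48 = 1 complete bar with 1 left over.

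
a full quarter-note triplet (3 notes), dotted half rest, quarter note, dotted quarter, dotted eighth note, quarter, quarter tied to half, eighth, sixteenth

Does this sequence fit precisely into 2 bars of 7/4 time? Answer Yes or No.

One bar of 7/4 = 28 sixteenth notes, so 2 bars = 56.
In sixteenth notes: a full quarter-note triplet (3 notes) (three triplet quarters span one half) = 8; dotted half rest = 12; quarter note = 4; dotted quarter = 6; dotted eighth note = 3; quarter = 4; quarter tied to half (quarter + half) = 12; eighth = 2; sixteenth = 1.
Adding: 8 + 12 + 4 + 6 + 3 + 4 + 12 + 2 + 1 = 52.
52 falls short of 56, so the answer is No.

No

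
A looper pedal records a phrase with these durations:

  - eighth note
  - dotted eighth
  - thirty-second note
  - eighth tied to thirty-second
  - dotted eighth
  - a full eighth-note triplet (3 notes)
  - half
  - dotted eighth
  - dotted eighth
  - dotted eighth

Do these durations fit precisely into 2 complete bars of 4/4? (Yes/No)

Yes

One bar of 4/4 = 32 thirty-second notes, so 2 bars = 64.
Express everything in thirty-second notes: eighth note = 4; dotted eighth = 6; thirty-second note = 1; eighth tied to thirty-second (eighth + thirty-second) = 5; dotted eighth = 6; a full eighth-note triplet (3 notes) (three triplet eighths span one quarter) = 8; half = 16; dotted eighth = 6; dotted eighth = 6; dotted eighth = 6.
Total: 4 + 6 + 1 + 5 + 6 + 8 + 16 + 6 + 6 + 6 = 64.
64 equals 64, so the answer is Yes.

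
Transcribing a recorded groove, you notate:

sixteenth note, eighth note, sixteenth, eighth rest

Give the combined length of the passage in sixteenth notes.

Each duration in sixteenth notes: sixteenth note = 1; eighth note = 2; sixteenth = 1; eighth rest = 2.
Adding: 1 + 2 + 1 + 2 = 6 sixteenth notes.

6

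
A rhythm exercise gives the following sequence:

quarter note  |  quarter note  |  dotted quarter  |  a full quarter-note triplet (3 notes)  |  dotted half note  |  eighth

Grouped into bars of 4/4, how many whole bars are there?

2

One bar of 4/4 = 8 eighth notes.
In eighth notes: quarter note = 2; quarter note = 2; dotted quarter = 3; a full quarter-note triplet (3 notes) (three triplet quarters span one half) = 4; dotted half note = 6; eighth = 1.
Sum: 2 + 2 + 3 + 4 + 6 + 1 = 18.
18 ÷ 8 = 2 complete bars with 2 left over.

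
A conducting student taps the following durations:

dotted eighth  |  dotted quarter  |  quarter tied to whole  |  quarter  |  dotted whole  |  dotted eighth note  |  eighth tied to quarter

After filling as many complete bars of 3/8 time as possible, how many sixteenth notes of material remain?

One bar of 3/8 = 6 sixteenth notes.
Express everything in sixteenth notes: dotted eighth = 3; dotted quarter = 6; quarter tied to whole (quarter + whole) = 20; quarter = 4; dotted whole = 24; dotted eighth note = 3; eighth tied to quarter (eighth + quarter) = 6.
Adding: 3 + 6 + 20 + 4 + 24 + 3 + 6 = 66.
66 ÷ 6 = 11 complete bars with 0 sixteenth notes remaining.

0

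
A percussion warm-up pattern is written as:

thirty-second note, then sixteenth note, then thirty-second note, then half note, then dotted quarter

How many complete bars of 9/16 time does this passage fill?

1

One bar of 9/16 = 18 thirty-second notes.
In thirty-second notes: thirty-second note = 1; sixteenth note = 2; thirty-second note = 1; half note = 16; dotted quarter = 12.
Total: 1 + 2 + 1 + 16 + 12 = 32.
32 ÷ 18 = 1 complete bar with 14 left over.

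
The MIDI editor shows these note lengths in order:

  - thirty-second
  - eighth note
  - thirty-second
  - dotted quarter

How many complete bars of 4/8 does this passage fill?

1

One bar of 4/8 = 16 thirty-second notes.
Convert each value to thirty-second notes: thirty-second = 1; eighth note = 4; thirty-second = 1; dotted quarter = 12.
Sum: 1 + 4 + 1 + 12 = 18.
18 ÷ 16 = 1 complete bar with 2 left over.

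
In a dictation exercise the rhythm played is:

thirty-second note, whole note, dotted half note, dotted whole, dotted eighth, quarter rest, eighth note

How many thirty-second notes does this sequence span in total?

123

Convert each value to thirty-second notes: thirty-second note = 1; whole note = 32; dotted half note = 24; dotted whole = 48; dotted eighth = 6; quarter rest = 8; eighth note = 4.
Adding: 1 + 32 + 24 + 48 + 6 + 8 + 4 = 123 thirty-second notes.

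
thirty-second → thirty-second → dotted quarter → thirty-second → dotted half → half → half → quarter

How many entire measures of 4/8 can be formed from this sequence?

4

One bar of 4/8 = 16 thirty-second notes.
Express everything in thirty-second notes: thirty-second = 1; thirty-second = 1; dotted quarter = 12; thirty-second = 1; dotted half = 24; half = 16; half = 16; quarter = 8.
Adding: 1 + 1 + 12 + 1 + 24 + 16 + 16 + 8 = 79.
79 ÷ 16 = 4 complete bars with 15 left over.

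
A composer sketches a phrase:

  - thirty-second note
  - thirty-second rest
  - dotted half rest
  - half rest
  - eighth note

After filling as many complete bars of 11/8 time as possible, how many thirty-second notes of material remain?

One bar of 11/8 = 44 thirty-second notes.
Convert each value to thirty-second notes: thirty-second note = 1; thirty-second rest = 1; dotted half rest = 24; half rest = 16; eighth note = 4.
Total: 1 + 1 + 24 + 16 + 4 = 46.
46 ÷ 44 = 1 complete bar with 2 thirty-second notes remaining.

2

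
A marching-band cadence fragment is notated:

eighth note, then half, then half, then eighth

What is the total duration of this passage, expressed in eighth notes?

Convert each value to eighth notes: eighth note = 1; half = 4; half = 4; eighth = 1.
Adding: 1 + 4 + 4 + 1 = 10 eighth notes.

10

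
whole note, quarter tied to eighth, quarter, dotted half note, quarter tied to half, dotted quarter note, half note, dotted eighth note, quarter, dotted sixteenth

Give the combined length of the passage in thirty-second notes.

Each duration in thirty-second notes: whole note = 32; quarter tied to eighth (quarter + eighth) = 12; quarter = 8; dotted half note = 24; quarter tied to half (quarter + half) = 24; dotted quarter note = 12; half note = 16; dotted eighth note = 6; quarter = 8; dotted sixteenth = 3.
Adding: 32 + 12 + 8 + 24 + 24 + 12 + 16 + 6 + 8 + 3 = 145 thirty-second notes.

145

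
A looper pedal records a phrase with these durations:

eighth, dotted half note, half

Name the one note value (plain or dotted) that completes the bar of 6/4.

The bar of 6/4 = 12 eighth notes.
In eighth notes: eighth = 1; dotted half note = 6; half = 4.
Altogether 1 + 6 + 4 = 11.
Remaining: 12 − 11 = 1 eighth note, which is a eighth note.

eighth note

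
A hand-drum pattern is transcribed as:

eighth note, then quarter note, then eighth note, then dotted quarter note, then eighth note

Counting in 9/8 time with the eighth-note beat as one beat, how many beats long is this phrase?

8

One eighth-note beat = 2 sixteenth notes.
Each duration in sixteenth notes: eighth note = 2; quarter note = 4; eighth note = 2; dotted quarter note = 6; eighth note = 2.
Total: 2 + 4 + 2 + 6 + 2 = 16.
16 ÷ 2 = 8 beats.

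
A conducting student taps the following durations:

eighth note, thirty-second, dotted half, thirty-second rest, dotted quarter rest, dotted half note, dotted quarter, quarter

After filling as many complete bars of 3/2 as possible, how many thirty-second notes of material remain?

38

One bar of 3/2 = 48 thirty-second notes.
Express everything in thirty-second notes: eighth note = 4; thirty-second = 1; dotted half = 24; thirty-second rest = 1; dotted quarter rest = 12; dotted half note = 24; dotted quarter = 12; quarter = 8.
Adding: 4 + 1 + 24 + 1 + 12 + 24 + 12 + 8 = 86.
86 ÷ 48 = 1 complete bar with 38 thirty-second notes remaining.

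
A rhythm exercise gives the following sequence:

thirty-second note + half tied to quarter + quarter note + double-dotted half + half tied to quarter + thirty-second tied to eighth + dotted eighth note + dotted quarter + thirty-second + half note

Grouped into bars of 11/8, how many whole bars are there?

One bar of 11/8 = 44 thirty-second notes.
Working in thirty-second notes: thirty-second note = 1; half tied to quarter (half + quarter) = 24; quarter note = 8; double-dotted half = 28; half tied to quarter (half + quarter) = 24; thirty-second tied to eighth (thirty-second + eighth) = 5; dotted eighth note = 6; dotted quarter = 12; thirty-second = 1; half note = 16.
Altogether 1 + 24 + 8 + 28 + 24 + 5 + 6 + 12 + 1 + 16 = 125.
125 ÷ 44 = 2 complete bars with 37 left over.

2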